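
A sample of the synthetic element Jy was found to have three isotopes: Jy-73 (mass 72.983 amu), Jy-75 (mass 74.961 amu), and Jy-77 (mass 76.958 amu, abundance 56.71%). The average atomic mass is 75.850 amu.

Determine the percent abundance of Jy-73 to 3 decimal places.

12.310%

Let x and y be the fractions of Jy-73 and Jy-75. Then x + y = 1 − 0.5671 = 0.4329 and 72.983x + 74.961y = 75.850 − 0.5671×76.958 = 32.2071182.
Substituting: 72.983x + 74.961(0.4329 − x) = 32.2071182
(72.983 − 74.961)x = -0.2434987  ⇒  x = 0.12310, y = 0.30980
Jy-73: 12.310%, Jy-75: 30.980%.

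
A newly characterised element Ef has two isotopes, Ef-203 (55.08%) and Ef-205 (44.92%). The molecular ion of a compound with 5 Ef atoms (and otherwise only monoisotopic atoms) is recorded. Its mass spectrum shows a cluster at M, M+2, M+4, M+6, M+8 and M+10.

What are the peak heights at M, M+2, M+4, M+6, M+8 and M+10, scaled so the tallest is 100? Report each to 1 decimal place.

15.0 : 61.3 : 100.0 : 81.6 : 33.3 : 5.4

Each Ef atom is independently Ef-203 (p = 0.5508) or Ef-205 (q = 0.4492); the cluster is the binomial expansion (p + q)^5.
P(M) = 0.5508^5 = 0.050696
P(M+2) = 5 × 0.5508^4 × 0.4492^1 = 0.206721
P(M+4) = 10 × 0.5508^3 × 0.4492^2 = 0.337180
P(M+6) = 10 × 0.5508^2 × 0.4492^3 = 0.274984
P(M+8) = 5 × 0.5508^1 × 0.4492^4 = 0.112130
P(M+10) = 0.4492^5 = 0.018289
The M+4 peak is largest (0.337180); scaling to 100 gives 15.0 : 61.3 : 100.0 : 81.6 : 33.3 : 5.4.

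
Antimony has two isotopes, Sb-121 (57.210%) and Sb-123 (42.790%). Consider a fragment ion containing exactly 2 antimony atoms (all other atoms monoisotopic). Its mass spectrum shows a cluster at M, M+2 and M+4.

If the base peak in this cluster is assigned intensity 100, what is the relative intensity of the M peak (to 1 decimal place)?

66.8

Term probabilities: M 0.3273, M+2 0.4896, M+4 0.1831. Base peak = M+2.
P(M+2) = C(2,1) × 0.57210^1 × 0.42790^1 = 2 × 0.5721 × 0.4279 = 0.489603 (base)
P(M) = C(2,0) × 0.57210^2 × 0.42790^0 = 1 × 0.32729841 × 1.0000 = 0.327298
Relative intensity = 0.327298 / 0.489603 × 100 = 66.8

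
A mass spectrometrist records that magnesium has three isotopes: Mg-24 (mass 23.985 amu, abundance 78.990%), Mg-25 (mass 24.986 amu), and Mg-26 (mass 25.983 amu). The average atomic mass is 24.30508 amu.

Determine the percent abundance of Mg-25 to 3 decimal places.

10.000%

Let x and y be the fractions of Mg-25 and Mg-26. Then x + y = 1 − 0.78990 = 0.21010 and 24.986x + 25.983y = 24.30508 − 0.78990×23.985 = 5.3593285.
Substituting: 24.986x + 25.983(0.21010 − x) = 5.3593285
(24.986 − 25.983)x = -0.0996998  ⇒  x = 0.10000, y = 0.11010
Mg-25: 10.000%, Mg-26: 11.010%.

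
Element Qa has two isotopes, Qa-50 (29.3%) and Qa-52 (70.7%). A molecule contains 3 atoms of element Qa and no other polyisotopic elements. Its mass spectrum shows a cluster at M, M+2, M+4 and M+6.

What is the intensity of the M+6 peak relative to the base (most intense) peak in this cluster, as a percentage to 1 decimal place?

80.4%

Binomial terms of (0.293 + 0.707)^3: M 0.0252, M+2 0.1821, M+4 0.4394, M+6 0.3534 → M+4 is the base peak.
P(M+4) = C(3,2) × 0.293^1 × 0.707^2 = 3 × 0.2930 × 0.499849 = 0.439367 (base)
P(M+6) = C(3,3) × 0.293^0 × 0.707^3 = 1 × 1.0000 × 0.35339324 = 0.353393
Relative intensity = 0.353393 / 0.439367 × 100 = 80.4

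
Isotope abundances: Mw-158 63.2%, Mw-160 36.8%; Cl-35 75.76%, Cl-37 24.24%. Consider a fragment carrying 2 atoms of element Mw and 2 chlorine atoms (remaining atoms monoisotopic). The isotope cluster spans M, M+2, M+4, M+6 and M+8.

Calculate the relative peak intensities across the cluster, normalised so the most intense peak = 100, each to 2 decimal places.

55.42 : 100.00 : 65.76 : 18.63 : 1.92

Element Mw pattern (n=2): 0.399424 : 0.465152 : 0.135424
Chlorine pattern (n=2): 0.57395776 : 0.36728448 : 0.05875776
Convolve the two distributions (both contribute in 2-u steps):
  M: 0.399424×0.57395776 = 0.229253
  M+2: 0.399424×0.36728448 + 0.465152×0.57395776 = 0.413680
  M+4: 0.399424×0.05875776 + 0.465152×0.36728448 + 0.135424×0.57395776 = 0.272040
  M+6: 0.465152×0.05875776 + 0.135424×0.36728448 = 0.077070
  M+8: 0.135424×0.05875776 = 0.007957
Scale to base peak (0.413680) = 100: 55.42 : 100.00 : 65.76 : 18.63 : 1.92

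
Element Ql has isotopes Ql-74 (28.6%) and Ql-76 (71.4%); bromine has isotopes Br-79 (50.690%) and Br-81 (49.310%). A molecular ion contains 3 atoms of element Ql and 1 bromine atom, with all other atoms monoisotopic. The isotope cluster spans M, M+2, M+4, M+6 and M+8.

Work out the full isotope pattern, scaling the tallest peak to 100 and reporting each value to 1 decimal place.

Element Ql pattern (n=3): 0.02339366 : 0.17520703 : 0.43740497 : 0.36399434
Bromine pattern (n=1): 0.5069 : 0.4931
Convolve the two distributions (both contribute in 2-u steps):
  M: 0.02339366×0.5069 = 0.011858
  M+2: 0.02339366×0.4931 + 0.17520703×0.5069 = 0.100348
  M+4: 0.17520703×0.4931 + 0.43740497×0.5069 = 0.308115
  M+6: 0.43740497×0.4931 + 0.36399434×0.5069 = 0.400193
  M+8: 0.36399434×0.4931 = 0.179486
Scale to base peak (0.400193) = 100: 3.0 : 25.1 : 77.0 : 100.0 : 44.8

3.0 : 25.1 : 77.0 : 100.0 : 44.8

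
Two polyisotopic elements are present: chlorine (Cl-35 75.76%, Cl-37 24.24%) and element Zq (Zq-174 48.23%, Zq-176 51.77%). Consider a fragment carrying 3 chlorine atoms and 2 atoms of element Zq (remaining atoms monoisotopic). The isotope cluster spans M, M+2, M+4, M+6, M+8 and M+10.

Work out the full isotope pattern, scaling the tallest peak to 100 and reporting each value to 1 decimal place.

28.4 : 88.3 : 100.0 : 51.1 : 12.1 : 1.1

Chlorine pattern (n=3): 0.4348304 : 0.41738208 : 0.13354464 : 0.01424288
Element Zq pattern (n=2): 0.23261329 : 0.49937342 : 0.26801329
Convolve the two distributions (both contribute in 2-u steps):
  M: 0.4348304×0.23261329 = 0.101147
  M+2: 0.4348304×0.49937342 + 0.41738208×0.23261329 = 0.314231
  M+4: 0.4348304×0.26801329 + 0.41738208×0.49937342 + 0.13354464×0.23261329 = 0.356034
  M+6: 0.41738208×0.26801329 + 0.13354464×0.49937342 + 0.01424288×0.23261329 = 0.181866
  M+8: 0.13354464×0.26801329 + 0.01424288×0.49937342 = 0.042904
  M+10: 0.01424288×0.26801329 = 0.003817
Scale to base peak (0.356034) = 100: 28.4 : 88.3 : 100.0 : 51.1 : 12.1 : 1.1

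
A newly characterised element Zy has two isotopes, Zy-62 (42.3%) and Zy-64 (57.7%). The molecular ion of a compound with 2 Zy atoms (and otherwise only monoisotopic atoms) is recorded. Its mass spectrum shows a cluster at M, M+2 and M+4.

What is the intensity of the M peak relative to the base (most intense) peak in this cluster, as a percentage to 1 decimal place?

Binomial terms of (0.423 + 0.577)^2: M 0.1789, M+2 0.4881, M+4 0.3329 → M+2 is the base peak.
P(M+2) = C(2,1) × 0.423^1 × 0.577^1 = 2 × 0.4230 × 0.5770 = 0.488142 (base)
P(M) = C(2,0) × 0.423^2 × 0.577^0 = 1 × 0.178929 × 1.0000 = 0.178929
Relative intensity = 0.178929 / 0.488142 × 100 = 36.7

36.7%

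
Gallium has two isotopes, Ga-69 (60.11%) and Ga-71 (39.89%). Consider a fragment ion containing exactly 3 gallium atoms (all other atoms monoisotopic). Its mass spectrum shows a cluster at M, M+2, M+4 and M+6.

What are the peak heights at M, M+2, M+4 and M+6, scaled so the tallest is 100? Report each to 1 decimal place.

Each Ga atom is independently Ga-69 (p = 0.6011) or Ga-71 (q = 0.3989); the cluster is the binomial expansion (p + q)^3.
P(M) = 0.6011^3 = 0.217190
P(M+2) = 3 × 0.6011^2 × 0.3989^1 = 0.432393
P(M+4) = 3 × 0.6011^1 × 0.3989^2 = 0.286943
P(M+6) = 0.3989^3 = 0.063473
The M+2 peak is largest (0.432393); scaling to 100 gives 50.2 : 100.0 : 66.4 : 14.7.

50.2 : 100.0 : 66.4 : 14.7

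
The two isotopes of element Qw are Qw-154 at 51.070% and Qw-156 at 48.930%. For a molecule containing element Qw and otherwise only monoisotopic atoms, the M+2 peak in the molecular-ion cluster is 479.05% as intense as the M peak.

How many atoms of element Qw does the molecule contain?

5

With n Qw atoms, P(M+2)/P(M) = C(n,1)·p^(n−1)q / p^n = n·q/p = n · 0.48930/0.51070.
n = 4.7905 × 0.51070/0.48930 = 5.00 ≈ 5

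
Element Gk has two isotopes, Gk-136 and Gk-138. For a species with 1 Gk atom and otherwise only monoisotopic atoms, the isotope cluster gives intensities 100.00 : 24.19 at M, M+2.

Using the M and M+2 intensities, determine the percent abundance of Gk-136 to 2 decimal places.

If p is the fraction of Gk that is Gk-136, then I(M+2)/I(M) = [C(1,1)·p^0·(1−p)] / p^1 = 1·(1−p)/p = 24.19/100.00 = 0.2419
(1−p)/p = 0.2419/1 = 0.2419  ⇒  p = 1/(1 + 0.2419) = 0.8052
Gk-136: 80.52%, Gk-138: 19.48%.

80.52%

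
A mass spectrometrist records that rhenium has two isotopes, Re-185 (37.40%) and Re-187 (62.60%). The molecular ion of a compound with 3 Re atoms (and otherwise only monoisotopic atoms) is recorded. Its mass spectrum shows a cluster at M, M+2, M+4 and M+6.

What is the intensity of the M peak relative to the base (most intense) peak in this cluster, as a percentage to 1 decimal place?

Term probabilities: M 0.0523, M+2 0.2627, M+4 0.4397, M+6 0.2453. Base peak = M+4.
P(M+4) = C(3,2) × 0.3740^1 × 0.6260^2 = 3 × 0.3740 × 0.391876 = 0.439685 (base)
P(M) = C(3,0) × 0.3740^3 × 0.6260^0 = 1 × 0.05231362 × 1.0000 = 0.052314
Relative intensity = 0.052314 / 0.439685 × 100 = 11.9

11.9%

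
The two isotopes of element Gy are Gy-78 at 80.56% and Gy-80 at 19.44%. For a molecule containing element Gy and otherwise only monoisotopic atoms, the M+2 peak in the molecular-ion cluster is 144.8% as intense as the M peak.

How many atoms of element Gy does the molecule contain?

6

The M+2/M ratio from n Gy atoms is n · q/p = n · 0.1944/0.8056.
n = 1.448 × 0.8056/0.1944 = 6.00 ≈ 6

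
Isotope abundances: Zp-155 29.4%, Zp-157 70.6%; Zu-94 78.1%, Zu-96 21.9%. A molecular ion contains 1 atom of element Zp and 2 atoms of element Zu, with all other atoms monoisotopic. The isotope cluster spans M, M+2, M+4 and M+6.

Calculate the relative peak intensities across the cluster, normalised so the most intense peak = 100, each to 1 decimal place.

Element Zp pattern (n=1): 0.2940 : 0.7060
Element Zu pattern (n=2): 0.609961 : 0.342078 : 0.047961
Convolve the two distributions (both contribute in 2-u steps):
  M: 0.2940×0.609961 = 0.179329
  M+2: 0.2940×0.342078 + 0.7060×0.609961 = 0.531203
  M+4: 0.2940×0.047961 + 0.7060×0.342078 = 0.255608
  M+6: 0.7060×0.047961 = 0.033860
Scale to base peak (0.531203) = 100: 33.8 : 100.0 : 48.1 : 6.4

33.8 : 100.0 : 48.1 : 6.4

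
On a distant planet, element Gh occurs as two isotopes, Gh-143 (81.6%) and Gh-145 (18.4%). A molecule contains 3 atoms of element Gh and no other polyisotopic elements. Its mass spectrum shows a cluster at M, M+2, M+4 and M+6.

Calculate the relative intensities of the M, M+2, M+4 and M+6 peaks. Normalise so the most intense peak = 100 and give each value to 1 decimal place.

100.0 : 67.6 : 15.3 : 1.1

Expanding (0.816 + 0.184)^3:
P(M) = 0.816^3 = 0.543338
P(M+2) = 3 × 0.816^2 × 0.184^1 = 0.367553
P(M+4) = 3 × 0.816^1 × 0.184^2 = 0.082879
P(M+6) = 0.184^3 = 0.006230
The M peak is largest (0.543338); scaling to 100 gives 100.0 : 67.6 : 15.3 : 1.1.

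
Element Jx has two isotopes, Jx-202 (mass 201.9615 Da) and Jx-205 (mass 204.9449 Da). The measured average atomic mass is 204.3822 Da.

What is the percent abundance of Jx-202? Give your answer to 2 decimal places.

18.86%

Writing the weighted mean with unknown fraction x of Jx-202:
201.9615·x + 204.9449·(1 − x) = 204.3822
(201.9615 − 204.9449)·x = 204.3822 − 204.9449
x = -0.5627 / -2.9834 = 0.18861 → 18.86% Jx-202, 81.14% Jx-205.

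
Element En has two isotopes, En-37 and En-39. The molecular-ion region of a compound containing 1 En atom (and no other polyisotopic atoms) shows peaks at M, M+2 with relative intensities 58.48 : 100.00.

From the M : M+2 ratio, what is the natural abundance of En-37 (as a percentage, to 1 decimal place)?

36.9%

If p is the fraction of En that is En-37, then I(M+2)/I(M) = [C(1,1)·p^0·(1−p)] / p^1 = 1·(1−p)/p = 100.00/58.48 = 1.7100
(1−p)/p = 1.7100/1 = 1.7100  ⇒  p = 1/(1 + 1.7100) = 0.3690
En-37: 36.9%, En-39: 63.1%.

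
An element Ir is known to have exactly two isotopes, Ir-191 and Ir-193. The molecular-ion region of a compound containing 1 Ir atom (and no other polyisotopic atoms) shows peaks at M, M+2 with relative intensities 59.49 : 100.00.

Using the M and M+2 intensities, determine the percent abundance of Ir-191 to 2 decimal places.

If p is the fraction of Ir that is Ir-191, then I(M+2)/I(M) = [C(1,1)·p^0·(1−p)] / p^1 = 1·(1−p)/p = 100.00/59.49 = 1.6810
(1−p)/p = 1.6810/1 = 1.6810  ⇒  p = 1/(1 + 1.6810) = 0.3730
Ir-191: 37.30%, Ir-193: 62.70%.

37.30%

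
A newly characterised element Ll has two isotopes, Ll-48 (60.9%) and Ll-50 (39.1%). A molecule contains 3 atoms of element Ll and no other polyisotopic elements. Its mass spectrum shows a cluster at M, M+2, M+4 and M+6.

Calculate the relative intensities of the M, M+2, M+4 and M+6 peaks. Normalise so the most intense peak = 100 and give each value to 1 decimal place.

Expanding (0.609 + 0.391)^3:
P(M) = 0.609^3 = 0.225867
P(M+2) = 3 × 0.609^2 × 0.391^1 = 0.435043
P(M+4) = 3 × 0.609^1 × 0.391^2 = 0.279314
P(M+6) = 0.391^3 = 0.059776
The M+2 peak is largest (0.435043); scaling to 100 gives 51.9 : 100.0 : 64.2 : 13.7.

51.9 : 100.0 : 64.2 : 13.7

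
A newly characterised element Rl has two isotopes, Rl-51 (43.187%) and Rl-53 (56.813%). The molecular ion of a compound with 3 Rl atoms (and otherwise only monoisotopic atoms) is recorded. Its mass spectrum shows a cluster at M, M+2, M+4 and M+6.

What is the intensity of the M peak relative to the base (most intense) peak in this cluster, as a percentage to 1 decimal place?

Binomial terms of (0.43187 + 0.56813)^3: M 0.0805, M+2 0.3179, M+4 0.4182, M+6 0.1834 → M+4 is the base peak.
P(M+4) = C(3,2) × 0.43187^1 × 0.56813^2 = 3 × 0.43187 × 0.3227717 = 0.418186 (base)
P(M) = C(3,0) × 0.43187^3 × 0.56813^0 = 1 × 0.08054881 × 1.0000 = 0.080549
Relative intensity = 0.080549 / 0.418186 × 100 = 19.3

19.3%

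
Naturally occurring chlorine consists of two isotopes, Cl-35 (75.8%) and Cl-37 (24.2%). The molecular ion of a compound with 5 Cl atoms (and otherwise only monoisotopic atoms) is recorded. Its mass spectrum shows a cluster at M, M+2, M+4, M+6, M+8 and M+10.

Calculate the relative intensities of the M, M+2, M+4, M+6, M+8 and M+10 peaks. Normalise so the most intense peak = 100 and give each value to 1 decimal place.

62.6 : 100.0 : 63.9 : 20.4 : 3.3 : 0.2

Expanding (0.758 + 0.242)^5:
P(M) = 0.758^5 = 0.250234
P(M+2) = 5 × 0.758^4 × 0.242^1 = 0.399450
P(M+4) = 10 × 0.758^3 × 0.242^2 = 0.255058
P(M+6) = 10 × 0.758^2 × 0.242^3 = 0.081430
P(M+8) = 5 × 0.758^1 × 0.242^4 = 0.012999
P(M+10) = 0.242^5 = 0.000830
The M+2 peak is largest (0.399450); scaling to 100 gives 62.6 : 100.0 : 63.9 : 20.4 : 3.3 : 0.2.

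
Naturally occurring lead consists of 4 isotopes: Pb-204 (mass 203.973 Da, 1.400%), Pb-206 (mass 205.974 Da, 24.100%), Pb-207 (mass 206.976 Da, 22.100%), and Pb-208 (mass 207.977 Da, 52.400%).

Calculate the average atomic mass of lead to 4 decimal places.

207.2170 Da

Ar = Σ fᵢ·mᵢ = 0.01400 × 203.973 + 0.24100 × 205.974 + 0.22100 × 206.976 + 0.52400 × 207.977
= 2.85562 + 49.63973 + 45.74170 + 108.97995 = 207.21700 Da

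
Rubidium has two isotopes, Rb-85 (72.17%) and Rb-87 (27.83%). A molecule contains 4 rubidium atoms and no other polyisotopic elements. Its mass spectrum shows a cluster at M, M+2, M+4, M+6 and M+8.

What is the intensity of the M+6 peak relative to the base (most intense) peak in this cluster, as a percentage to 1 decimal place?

(0.7217 + 0.2783)^4 gives M 0.2713, M+2 0.4184, M+4 0.2420, M+6 0.0622, M+8 0.0060; the largest is M+2.
P(M+2) = C(4,1) × 0.7217^3 × 0.2783^1 = 4 × 0.37589809 × 0.2783 = 0.418450 (base)
P(M+6) = C(4,3) × 0.7217^1 × 0.2783^3 = 4 × 0.7217 × 0.02155458 = 0.062224
Relative intensity = 0.062224 / 0.418450 × 100 = 14.9

14.9%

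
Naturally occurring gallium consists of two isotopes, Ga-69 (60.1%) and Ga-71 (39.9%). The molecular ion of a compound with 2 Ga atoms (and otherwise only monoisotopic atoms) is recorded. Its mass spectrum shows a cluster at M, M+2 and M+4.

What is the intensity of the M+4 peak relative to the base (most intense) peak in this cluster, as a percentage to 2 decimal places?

33.19%

Term probabilities: M 0.3612, M+2 0.4796, M+4 0.1592. Base peak = M+2.
P(M+2) = C(2,1) × 0.601^1 × 0.399^1 = 2 × 0.6010 × 0.3990 = 0.479598 (base)
P(M+4) = C(2,2) × 0.601^0 × 0.399^2 = 1 × 1.0000 × 0.159201 = 0.159201
Relative intensity = 0.159201 / 0.479598 × 100 = 33.19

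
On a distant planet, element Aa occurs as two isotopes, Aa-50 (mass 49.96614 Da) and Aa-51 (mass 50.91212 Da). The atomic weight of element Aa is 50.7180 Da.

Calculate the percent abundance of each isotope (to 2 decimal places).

Writing the weighted mean with unknown fraction x of Aa-50:
49.96614·x + 50.91212·(1 − x) = 50.7180
(49.96614 − 50.91212)·x = 50.7180 − 50.91212
x = -0.19412 / -0.94598 = 0.20521 → 20.52% Aa-50, 79.48% Aa-51.

Aa-50: 20.52%, Aa-51: 79.48%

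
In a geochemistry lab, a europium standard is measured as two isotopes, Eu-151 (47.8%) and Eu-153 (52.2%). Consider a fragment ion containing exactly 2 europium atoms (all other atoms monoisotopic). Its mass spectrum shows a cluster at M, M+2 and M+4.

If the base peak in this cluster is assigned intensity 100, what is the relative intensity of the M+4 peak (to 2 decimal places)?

Term probabilities: M 0.2285, M+2 0.4990, M+4 0.2725. Base peak = M+2.
P(M+2) = C(2,1) × 0.478^1 × 0.522^1 = 2 × 0.4780 × 0.5220 = 0.499032 (base)
P(M+4) = C(2,2) × 0.478^0 × 0.522^2 = 1 × 1.0000 × 0.272484 = 0.272484
Relative intensity = 0.272484 / 0.499032 × 100 = 54.60

54.60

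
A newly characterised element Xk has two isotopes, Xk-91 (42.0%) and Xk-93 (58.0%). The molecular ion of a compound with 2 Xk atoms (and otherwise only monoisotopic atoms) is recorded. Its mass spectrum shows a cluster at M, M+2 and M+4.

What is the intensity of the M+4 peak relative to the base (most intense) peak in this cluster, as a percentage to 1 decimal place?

(0.420 + 0.580)^2 gives M 0.1764, M+2 0.4872, M+4 0.3364; the largest is M+2.
P(M+2) = C(2,1) × 0.420^1 × 0.580^1 = 2 × 0.4200 × 0.5800 = 0.487200 (base)
P(M+4) = C(2,2) × 0.420^0 × 0.580^2 = 1 × 1.0000 × 0.3364 = 0.336400
Relative intensity = 0.336400 / 0.487200 × 100 = 69.0

69.0%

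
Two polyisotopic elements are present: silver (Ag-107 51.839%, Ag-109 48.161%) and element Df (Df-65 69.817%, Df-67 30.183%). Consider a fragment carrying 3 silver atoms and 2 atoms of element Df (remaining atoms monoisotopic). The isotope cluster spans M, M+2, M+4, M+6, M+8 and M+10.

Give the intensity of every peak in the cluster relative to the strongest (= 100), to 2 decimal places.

Silver pattern (n=3): 0.13930601 : 0.38826655 : 0.36071887 : 0.11170857
Element Df pattern (n=2): 0.48744135 : 0.4214573 : 0.09110135
Convolve the two distributions (both contribute in 2-u steps):
  M: 0.13930601×0.48744135 = 0.067904
  M+2: 0.13930601×0.4214573 + 0.38826655×0.48744135 = 0.247969
  M+4: 0.13930601×0.09110135 + 0.38826655×0.4214573 + 0.36071887×0.48744135 = 0.352158
  M+6: 0.38826655×0.09110135 + 0.36071887×0.4214573 + 0.11170857×0.48744135 = 0.241851
  M+8: 0.36071887×0.09110135 + 0.11170857×0.4214573 = 0.079942
  M+10: 0.11170857×0.09110135 = 0.010177
Scale to base peak (0.352158) = 100: 19.28 : 70.41 : 100.00 : 68.68 : 22.70 : 2.89

19.28 : 70.41 : 100.00 : 68.68 : 22.70 : 2.89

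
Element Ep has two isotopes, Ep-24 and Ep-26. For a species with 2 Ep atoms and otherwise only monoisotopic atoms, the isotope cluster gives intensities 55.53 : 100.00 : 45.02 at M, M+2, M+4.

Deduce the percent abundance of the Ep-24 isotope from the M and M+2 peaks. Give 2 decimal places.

52.62%

If p is the fraction of Ep that is Ep-24, then I(M+2)/I(M) = [C(2,1)·p^1·(1−p)] / p^2 = 2·(1−p)/p = 100.00/55.53 = 1.8008
(1−p)/p = 1.8008/2 = 0.9004  ⇒  p = 1/(1 + 0.9004) = 0.5262
Ep-24: 52.62%, Ep-26: 47.38%.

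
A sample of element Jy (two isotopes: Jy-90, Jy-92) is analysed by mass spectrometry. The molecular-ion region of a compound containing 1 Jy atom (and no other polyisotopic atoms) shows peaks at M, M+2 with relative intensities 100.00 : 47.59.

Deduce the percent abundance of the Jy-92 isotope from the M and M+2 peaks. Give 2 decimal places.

32.24%

Write p for the Jy-90 fraction. I(M+2)/I(M) = [C(1,1)·p^0·(1−p)] / p^1 = 1·(1−p)/p = 47.59/100.00 = 0.4759
(1−p)/p = 0.4759/1 = 0.4759  ⇒  p = 1/(1 + 0.4759) = 0.6776
Jy-90: 67.76%, Jy-92: 32.24%.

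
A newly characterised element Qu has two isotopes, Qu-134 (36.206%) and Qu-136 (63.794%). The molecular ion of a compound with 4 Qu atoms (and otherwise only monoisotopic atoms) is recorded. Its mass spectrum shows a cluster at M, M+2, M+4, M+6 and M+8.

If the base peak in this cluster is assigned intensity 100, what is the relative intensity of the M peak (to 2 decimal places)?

Binomial terms of (0.36206 + 0.63794)^4: M 0.0172, M+2 0.1211, M+4 0.3201, M+6 0.3760, M+8 0.1656 → M+6 is the base peak.
P(M+6) = C(4,3) × 0.36206^1 × 0.63794^3 = 4 × 0.36206 × 0.25962081 = 0.375993 (base)
P(M) = C(4,0) × 0.36206^4 × 0.63794^0 = 1 × 0.01718392 × 1.0000 = 0.017184
Relative intensity = 0.017184 / 0.375993 × 100 = 4.57

4.57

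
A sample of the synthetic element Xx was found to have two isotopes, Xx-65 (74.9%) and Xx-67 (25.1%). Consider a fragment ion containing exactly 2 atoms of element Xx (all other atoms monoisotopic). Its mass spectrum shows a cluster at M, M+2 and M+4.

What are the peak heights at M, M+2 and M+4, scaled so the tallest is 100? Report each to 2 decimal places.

100.00 : 67.02 : 11.23

Each Xx atom is independently Xx-65 (p = 0.749) or Xx-67 (q = 0.251); the cluster is the binomial expansion (p + q)^2.
P(M) = 0.749^2 = 0.561001
P(M+2) = 2 × 0.749^1 × 0.251^1 = 0.375998
P(M+4) = 0.251^2 = 0.063001
The M peak is largest (0.561001); scaling to 100 gives 100.00 : 67.02 : 11.23.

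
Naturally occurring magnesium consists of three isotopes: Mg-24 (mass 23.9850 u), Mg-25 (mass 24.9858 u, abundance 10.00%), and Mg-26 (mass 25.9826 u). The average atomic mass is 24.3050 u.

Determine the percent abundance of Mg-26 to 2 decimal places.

11.01%

Let x and y be the fractions of Mg-24 and Mg-26. Then x + y = 1 − 0.1000 = 0.9000 and 23.9850x + 25.9826y = 24.3050 − 0.1000×24.9858 = 21.80642.
Substituting: 23.9850x + 25.9826(0.9000 − x) = 21.80642
(23.9850 − 25.9826)x = -1.57792  ⇒  x = 0.78991, y = 0.11009
Mg-24: 78.99%, Mg-26: 11.01%.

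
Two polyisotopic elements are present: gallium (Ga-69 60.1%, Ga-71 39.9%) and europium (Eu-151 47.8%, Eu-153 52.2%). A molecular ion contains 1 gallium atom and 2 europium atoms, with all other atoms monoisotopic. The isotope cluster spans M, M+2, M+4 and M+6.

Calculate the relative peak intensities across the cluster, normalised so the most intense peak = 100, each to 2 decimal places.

Gallium pattern (n=1): 0.6010 : 0.3990
Europium pattern (n=2): 0.228484 : 0.499032 : 0.272484
Convolve the two distributions (both contribute in 2-u steps):
  M: 0.6010×0.228484 = 0.137319
  M+2: 0.6010×0.499032 + 0.3990×0.228484 = 0.391083
  M+4: 0.6010×0.272484 + 0.3990×0.499032 = 0.362877
  M+6: 0.3990×0.272484 = 0.108721
Scale to base peak (0.391083) = 100: 35.11 : 100.00 : 92.79 : 27.80

35.11 : 100.00 : 92.79 : 27.80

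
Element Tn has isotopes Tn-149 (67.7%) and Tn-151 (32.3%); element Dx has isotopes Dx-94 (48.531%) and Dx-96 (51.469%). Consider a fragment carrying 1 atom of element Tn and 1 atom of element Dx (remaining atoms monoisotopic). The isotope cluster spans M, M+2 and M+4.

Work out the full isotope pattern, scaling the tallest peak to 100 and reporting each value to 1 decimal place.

65.0 : 100.0 : 32.9

Element Tn pattern (n=1): 0.6770 : 0.3230
Element Dx pattern (n=1): 0.48531 : 0.51469
Convolve the two distributions (both contribute in 2-u steps):
  M: 0.6770×0.48531 = 0.328555
  M+2: 0.6770×0.51469 + 0.3230×0.48531 = 0.505200
  M+4: 0.3230×0.51469 = 0.166245
Scale to base peak (0.505200) = 100: 65.0 : 100.0 : 32.9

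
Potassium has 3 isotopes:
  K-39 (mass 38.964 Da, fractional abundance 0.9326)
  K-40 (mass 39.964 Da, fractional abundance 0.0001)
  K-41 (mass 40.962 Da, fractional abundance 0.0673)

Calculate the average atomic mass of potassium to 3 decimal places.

39.099 Da

Weight each isotope mass by its fractional abundance: 0.9326 × 38.964 + 0.0001 × 39.964 + 0.0673 × 40.962
= 36.3378 + 0.0040 + 2.7567 = 39.0985 Da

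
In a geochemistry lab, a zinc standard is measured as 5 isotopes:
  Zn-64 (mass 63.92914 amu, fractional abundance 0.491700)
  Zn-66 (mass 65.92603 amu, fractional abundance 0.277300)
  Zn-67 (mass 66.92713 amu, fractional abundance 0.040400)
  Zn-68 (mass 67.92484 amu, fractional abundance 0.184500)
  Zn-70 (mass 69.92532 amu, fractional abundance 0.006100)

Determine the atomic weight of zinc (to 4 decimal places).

Weight each isotope mass by its fractional abundance: 0.491700 × 63.92914 + 0.277300 × 65.92603 + 0.040400 × 66.92713 + 0.184500 × 67.92484 + 0.006100 × 69.92532
= 31.433958 + 18.281288 + 2.703856 + 12.532133 + 0.426544 = 65.377779 amu

65.3778 amu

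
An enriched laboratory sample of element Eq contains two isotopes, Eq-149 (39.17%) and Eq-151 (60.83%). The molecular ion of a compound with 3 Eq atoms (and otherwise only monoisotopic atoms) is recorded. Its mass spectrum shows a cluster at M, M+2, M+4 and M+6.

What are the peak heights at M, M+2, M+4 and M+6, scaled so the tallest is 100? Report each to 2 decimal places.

13.82 : 64.39 : 100.00 : 51.77

The 3 Eq atoms are independent, so intensities follow the terms of (0.3917 + 0.6083)^3.
P(M) = 0.3917^3 = 0.060098
P(M+2) = 3 × 0.3917^2 × 0.6083^1 = 0.279992
P(M+4) = 3 × 0.3917^1 × 0.6083^2 = 0.434821
P(M+6) = 0.6083^3 = 0.225089
The M+4 peak is largest (0.434821); scaling to 100 gives 13.82 : 64.39 : 100.00 : 51.77.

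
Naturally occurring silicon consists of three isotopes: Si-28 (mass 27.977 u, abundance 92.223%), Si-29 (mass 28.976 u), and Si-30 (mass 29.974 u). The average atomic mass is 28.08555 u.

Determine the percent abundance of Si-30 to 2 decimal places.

3.09%

The remaining 7.777% is split between Si-29 (fraction x) and Si-30 (fraction 0.07777 − x).
Substituting: 28.976x + 29.974(0.07777 − x) = 2.28432129
(28.976 − 29.974)x = -0.04675669  ⇒  x = 0.04685, y = 0.03092
Si-29: 4.69%, Si-30: 3.09%.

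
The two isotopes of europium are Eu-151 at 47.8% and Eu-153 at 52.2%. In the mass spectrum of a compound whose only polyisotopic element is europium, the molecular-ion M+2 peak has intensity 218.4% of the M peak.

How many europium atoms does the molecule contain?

2

For n independent Eu atoms, I(M+2)/I(M) = n · (abundance Eu-153) / (abundance Eu-151) = n · 0.522/0.478.
n = 2.184 × 0.478/0.522 = 2.00 ≈ 2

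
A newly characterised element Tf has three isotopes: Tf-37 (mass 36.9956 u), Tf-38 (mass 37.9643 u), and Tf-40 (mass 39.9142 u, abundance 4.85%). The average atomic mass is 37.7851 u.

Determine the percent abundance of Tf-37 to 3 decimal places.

The remaining 95.15% is split between Tf-37 (fraction x) and Tf-38 (fraction 0.9515 − x).
Substituting: 36.9956x + 37.9643(0.9515 − x) = 35.8492613
(36.9956 − 37.9643)x = -0.27377015  ⇒  x = 0.28262, y = 0.66888
Tf-37: 28.262%, Tf-38: 66.888%.

28.262%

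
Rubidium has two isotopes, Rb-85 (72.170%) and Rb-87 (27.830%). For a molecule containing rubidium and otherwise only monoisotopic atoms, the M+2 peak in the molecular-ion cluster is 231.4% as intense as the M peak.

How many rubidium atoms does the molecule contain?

For n independent Rb atoms, I(M+2)/I(M) = n · (abundance Rb-87) / (abundance Rb-85) = n · 0.27830/0.72170.
n = 2.314 × 0.72170/0.27830 = 6.00 ≈ 6

6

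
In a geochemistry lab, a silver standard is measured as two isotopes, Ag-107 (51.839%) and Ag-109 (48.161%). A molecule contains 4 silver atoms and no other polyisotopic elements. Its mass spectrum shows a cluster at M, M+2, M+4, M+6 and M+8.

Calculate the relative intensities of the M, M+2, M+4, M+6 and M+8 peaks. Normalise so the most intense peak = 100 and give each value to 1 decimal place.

Expanding (0.51839 + 0.48161)^4:
P(M) = 0.51839^4 = 0.072215
P(M+2) = 4 × 0.51839^3 × 0.48161^1 = 0.268365
P(M+4) = 6 × 0.51839^2 × 0.48161^2 = 0.373986
P(M+6) = 4 × 0.51839^1 × 0.48161^3 = 0.231634
P(M+8) = 0.48161^4 = 0.053800
The M+4 peak is largest (0.373986); scaling to 100 gives 19.3 : 71.8 : 100.0 : 61.9 : 14.4.

19.3 : 71.8 : 100.0 : 61.9 : 14.4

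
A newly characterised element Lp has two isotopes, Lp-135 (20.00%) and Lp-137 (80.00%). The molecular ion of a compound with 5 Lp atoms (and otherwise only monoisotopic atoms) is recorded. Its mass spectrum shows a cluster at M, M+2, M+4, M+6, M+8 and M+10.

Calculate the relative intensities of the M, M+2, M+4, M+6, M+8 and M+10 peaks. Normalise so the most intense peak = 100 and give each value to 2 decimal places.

The 5 Lp atoms are independent, so intensities follow the terms of (0.2000 + 0.8000)^5.
P(M) = 0.2000^5 = 0.000320
P(M+2) = 5 × 0.2000^4 × 0.8000^1 = 0.006400
P(M+4) = 10 × 0.2000^3 × 0.8000^2 = 0.051200
P(M+6) = 10 × 0.2000^2 × 0.8000^3 = 0.204800
P(M+8) = 5 × 0.2000^1 × 0.8000^4 = 0.409600
P(M+10) = 0.8000^5 = 0.327680
The M+8 peak is largest (0.409600); scaling to 100 gives 0.08 : 1.56 : 12.50 : 50.00 : 100.00 : 80.00.

0.08 : 1.56 : 12.50 : 50.00 : 100.00 : 80.00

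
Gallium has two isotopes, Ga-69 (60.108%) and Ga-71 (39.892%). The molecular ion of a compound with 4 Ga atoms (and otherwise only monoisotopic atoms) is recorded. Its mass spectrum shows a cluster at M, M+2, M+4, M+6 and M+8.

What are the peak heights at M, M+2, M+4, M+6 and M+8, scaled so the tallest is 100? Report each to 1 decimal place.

37.7 : 100.0 : 99.6 : 44.0 : 7.3

The 4 Ga atoms are independent, so intensities follow the terms of (0.60108 + 0.39892)^4.
P(M) = 0.60108^4 = 0.130536
P(M+2) = 4 × 0.60108^3 × 0.39892^1 = 0.346531
P(M+4) = 6 × 0.60108^2 × 0.39892^2 = 0.344975
P(M+6) = 4 × 0.60108^1 × 0.39892^3 = 0.152633
P(M+8) = 0.39892^4 = 0.025325
The M+2 peak is largest (0.346531); scaling to 100 gives 37.7 : 100.0 : 99.6 : 44.0 : 7.3.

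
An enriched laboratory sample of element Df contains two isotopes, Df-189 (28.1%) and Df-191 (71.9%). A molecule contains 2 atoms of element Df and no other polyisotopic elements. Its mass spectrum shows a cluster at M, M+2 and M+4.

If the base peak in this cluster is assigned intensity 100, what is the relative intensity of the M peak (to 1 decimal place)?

Binomial terms of (0.281 + 0.719)^2: M 0.0790, M+2 0.4041, M+4 0.5170 → M+4 is the base peak.
P(M+4) = C(2,2) × 0.281^0 × 0.719^2 = 1 × 1.0000 × 0.516961 = 0.516961 (base)
P(M) = C(2,0) × 0.281^2 × 0.719^0 = 1 × 0.078961 × 1.0000 = 0.078961
Relative intensity = 0.078961 / 0.516961 × 100 = 15.3

15.3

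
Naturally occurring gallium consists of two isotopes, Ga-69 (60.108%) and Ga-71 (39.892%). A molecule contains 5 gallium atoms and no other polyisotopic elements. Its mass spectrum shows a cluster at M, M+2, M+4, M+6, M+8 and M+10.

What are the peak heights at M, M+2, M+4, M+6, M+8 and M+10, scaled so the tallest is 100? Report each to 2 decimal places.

Expanding (0.60108 + 0.39892)^5:
P(M) = 0.60108^5 = 0.078462
P(M+2) = 5 × 0.60108^4 × 0.39892^1 = 0.260366
P(M+4) = 10 × 0.60108^3 × 0.39892^2 = 0.345596
P(M+6) = 10 × 0.60108^2 × 0.39892^3 = 0.229362
P(M+8) = 5 × 0.60108^1 × 0.39892^4 = 0.076111
P(M+10) = 0.39892^5 = 0.010103
The M+4 peak is largest (0.345596); scaling to 100 gives 22.70 : 75.34 : 100.00 : 66.37 : 22.02 : 2.92.

22.70 : 75.34 : 100.00 : 66.37 : 22.02 : 2.92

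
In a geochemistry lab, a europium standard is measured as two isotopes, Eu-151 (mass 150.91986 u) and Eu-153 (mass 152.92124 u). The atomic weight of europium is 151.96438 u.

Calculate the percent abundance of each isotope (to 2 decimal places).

Eu-151: 47.81%, Eu-153: 52.19%

With x = fraction of Eu-151 (so Eu-153 is 1 − x):
150.91986·x + 152.92124·(1 − x) = 151.96438
(150.91986 − 152.92124)·x = 151.96438 − 152.92124
x = -0.95686 / -2.00138 = 0.47810 → 47.81% Eu-151, 52.19% Eu-153.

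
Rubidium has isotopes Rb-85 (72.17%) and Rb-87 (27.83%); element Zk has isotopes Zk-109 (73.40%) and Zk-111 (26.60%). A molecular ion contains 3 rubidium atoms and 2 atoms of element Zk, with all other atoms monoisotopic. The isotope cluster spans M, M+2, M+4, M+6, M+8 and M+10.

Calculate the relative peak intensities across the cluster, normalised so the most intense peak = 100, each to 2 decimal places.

Rubidium pattern (n=3): 0.37589809 : 0.43485841 : 0.16768892 : 0.02155458
Element Zk pattern (n=2): 0.538756 : 0.390488 : 0.070756
Convolve the two distributions (both contribute in 2-u steps):
  M: 0.37589809×0.538756 = 0.202517
  M+2: 0.37589809×0.390488 + 0.43485841×0.538756 = 0.381066
  M+4: 0.37589809×0.070756 + 0.43485841×0.390488 + 0.16768892×0.538756 = 0.286747
  M+6: 0.43485841×0.070756 + 0.16768892×0.390488 + 0.02155458×0.538756 = 0.107862
  M+8: 0.16768892×0.070756 + 0.02155458×0.390488 = 0.020282
  M+10: 0.02155458×0.070756 = 0.001525
Scale to base peak (0.381066) = 100: 53.14 : 100.00 : 75.25 : 28.31 : 5.32 : 0.40

53.14 : 100.00 : 75.25 : 28.31 : 5.32 : 0.40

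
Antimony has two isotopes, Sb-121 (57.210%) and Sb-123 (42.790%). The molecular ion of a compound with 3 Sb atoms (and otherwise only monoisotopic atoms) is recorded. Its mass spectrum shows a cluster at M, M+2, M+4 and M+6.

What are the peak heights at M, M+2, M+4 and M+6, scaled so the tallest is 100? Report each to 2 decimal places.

Each Sb atom is independently Sb-121 (p = 0.57210) or Sb-123 (q = 0.42790); the cluster is the binomial expansion (p + q)^3.
P(M) = 0.57210^3 = 0.187247
P(M+2) = 3 × 0.57210^2 × 0.42790^1 = 0.420153
P(M+4) = 3 × 0.57210^1 × 0.42790^2 = 0.314252
P(M+6) = 0.42790^3 = 0.078348
The M+2 peak is largest (0.420153); scaling to 100 gives 44.57 : 100.00 : 74.79 : 18.65.

44.57 : 100.00 : 74.79 : 18.65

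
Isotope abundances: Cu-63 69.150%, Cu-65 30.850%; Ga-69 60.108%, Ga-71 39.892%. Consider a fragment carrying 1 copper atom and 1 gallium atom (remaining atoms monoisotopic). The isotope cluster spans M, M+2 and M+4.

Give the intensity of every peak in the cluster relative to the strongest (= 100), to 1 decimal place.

Copper pattern (n=1): 0.6915 : 0.3085
Gallium pattern (n=1): 0.60108 : 0.39892
Convolve the two distributions (both contribute in 2-u steps):
  M: 0.6915×0.60108 = 0.415647
  M+2: 0.6915×0.39892 + 0.3085×0.60108 = 0.461286
  M+4: 0.3085×0.39892 = 0.123067
Scale to base peak (0.461286) = 100: 90.1 : 100.0 : 26.7

90.1 : 100.0 : 26.7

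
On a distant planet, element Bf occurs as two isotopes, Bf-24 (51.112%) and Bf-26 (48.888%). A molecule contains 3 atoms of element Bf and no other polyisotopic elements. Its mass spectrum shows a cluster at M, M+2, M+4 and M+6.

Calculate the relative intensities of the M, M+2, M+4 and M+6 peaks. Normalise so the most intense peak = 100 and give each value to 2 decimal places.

34.85 : 100.00 : 95.65 : 30.50

Each Bf atom is independently Bf-24 (p = 0.51112) or Bf-26 (q = 0.48888); the cluster is the binomial expansion (p + q)^3.
P(M) = 0.51112^3 = 0.133527
P(M+2) = 3 × 0.51112^2 × 0.48888^1 = 0.383150
P(M+4) = 3 × 0.51112^1 × 0.48888^2 = 0.366479
P(M+6) = 0.48888^3 = 0.116844
The M+2 peak is largest (0.383150); scaling to 100 gives 34.85 : 100.00 : 95.65 : 30.50.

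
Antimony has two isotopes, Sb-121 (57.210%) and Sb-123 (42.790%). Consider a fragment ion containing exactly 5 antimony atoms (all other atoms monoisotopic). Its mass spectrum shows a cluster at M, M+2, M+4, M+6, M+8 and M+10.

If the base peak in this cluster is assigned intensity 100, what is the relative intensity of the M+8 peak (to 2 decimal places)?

27.97

Term probabilities: M 0.0613, M+2 0.2292, M+4 0.3428, M+6 0.2564, M+8 0.0959, M+10 0.0143. Base peak = M+4.
P(M+4) = C(5,2) × 0.57210^3 × 0.42790^2 = 10 × 0.18724742 × 0.18309841 = 0.342847 (base)
P(M+8) = C(5,4) × 0.57210^1 × 0.42790^4 = 5 × 0.5721 × 0.03352503 = 0.095898
Relative intensity = 0.095898 / 0.342847 × 100 = 27.97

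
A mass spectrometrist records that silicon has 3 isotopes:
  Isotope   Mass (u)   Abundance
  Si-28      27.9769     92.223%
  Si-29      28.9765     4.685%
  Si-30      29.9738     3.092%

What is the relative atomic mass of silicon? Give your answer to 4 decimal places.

28.0855 u

Average mass = Σ (abundance × isotope mass) = 0.92223 × 27.9769 + 0.04685 × 28.9765 + 0.03092 × 29.9738
= 25.80114 + 1.35755 + 0.92679 = 28.08548 u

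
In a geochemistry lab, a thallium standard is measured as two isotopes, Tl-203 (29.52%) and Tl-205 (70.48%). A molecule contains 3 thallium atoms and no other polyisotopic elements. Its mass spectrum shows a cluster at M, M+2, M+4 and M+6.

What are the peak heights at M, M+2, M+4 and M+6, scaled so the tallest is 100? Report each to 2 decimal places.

Expanding (0.2952 + 0.7048)^3:
P(M) = 0.2952^3 = 0.025725
P(M+2) = 3 × 0.2952^2 × 0.7048^1 = 0.184255
P(M+4) = 3 × 0.2952^1 × 0.7048^2 = 0.439916
P(M+6) = 0.7048^3 = 0.350104
The M+4 peak is largest (0.439916); scaling to 100 gives 5.85 : 41.88 : 100.00 : 79.58.

5.85 : 41.88 : 100.00 : 79.58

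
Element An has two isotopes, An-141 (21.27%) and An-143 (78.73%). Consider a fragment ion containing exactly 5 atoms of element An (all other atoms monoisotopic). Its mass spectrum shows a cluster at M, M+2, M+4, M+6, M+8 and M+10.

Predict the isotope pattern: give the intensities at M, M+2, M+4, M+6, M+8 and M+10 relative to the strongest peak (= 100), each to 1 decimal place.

0.1 : 2.0 : 14.6 : 54.0 : 100.0 : 74.0

Each An atom is independently An-141 (p = 0.2127) or An-143 (q = 0.7873); the cluster is the binomial expansion (p + q)^5.
P(M) = 0.2127^5 = 0.000435
P(M+2) = 5 × 0.2127^4 × 0.7873^1 = 0.008057
P(M+4) = 10 × 0.2127^3 × 0.7873^2 = 0.059646
P(M+6) = 10 × 0.2127^2 × 0.7873^3 = 0.220778
P(M+8) = 5 × 0.2127^1 × 0.7873^4 = 0.408600
P(M+10) = 0.7873^5 = 0.302483
The M+8 peak is largest (0.408600); scaling to 100 gives 0.1 : 2.0 : 14.6 : 54.0 : 100.0 : 74.0.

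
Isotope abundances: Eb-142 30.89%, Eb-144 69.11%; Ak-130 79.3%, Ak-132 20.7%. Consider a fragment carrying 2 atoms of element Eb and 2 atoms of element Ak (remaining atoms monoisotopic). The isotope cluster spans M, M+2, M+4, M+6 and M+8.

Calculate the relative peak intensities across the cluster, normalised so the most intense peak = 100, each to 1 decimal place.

Element Eb pattern (n=2): 0.09541921 : 0.42696158 : 0.47761921
Element Ak pattern (n=2): 0.628849 : 0.328302 : 0.042849
Convolve the two distributions (both contribute in 2-u steps):
  M: 0.09541921×0.628849 = 0.060004
  M+2: 0.09541921×0.328302 + 0.42696158×0.628849 = 0.299821
  M+4: 0.09541921×0.042849 + 0.42696158×0.328302 + 0.47761921×0.628849 = 0.444611
  M+6: 0.42696158×0.042849 + 0.47761921×0.328302 = 0.175098
  M+8: 0.47761921×0.042849 = 0.020466
Scale to base peak (0.444611) = 100: 13.5 : 67.4 : 100.0 : 39.4 : 4.6

13.5 : 67.4 : 100.0 : 39.4 : 4.6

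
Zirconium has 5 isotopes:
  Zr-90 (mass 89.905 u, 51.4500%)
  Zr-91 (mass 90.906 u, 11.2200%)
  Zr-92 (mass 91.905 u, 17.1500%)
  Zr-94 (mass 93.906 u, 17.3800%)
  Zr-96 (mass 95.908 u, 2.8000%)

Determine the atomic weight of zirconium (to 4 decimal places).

91.2238 u

Ar = Σ fᵢ·mᵢ = 0.514500 × 89.905 + 0.112200 × 90.906 + 0.171500 × 91.905 + 0.173800 × 93.906 + 0.028000 × 95.908
= 46.25612 + 10.19965 + 15.76171 + 16.32086 + 2.68542 = 91.22376 u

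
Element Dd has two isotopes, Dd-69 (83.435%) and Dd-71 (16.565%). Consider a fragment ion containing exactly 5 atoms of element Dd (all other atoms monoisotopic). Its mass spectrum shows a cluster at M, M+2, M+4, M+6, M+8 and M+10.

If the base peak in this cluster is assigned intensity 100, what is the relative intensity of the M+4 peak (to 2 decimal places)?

39.42

Binomial terms of (0.83435 + 0.16565)^5: M 0.4043, M+2 0.4014, M+4 0.1594, M+6 0.0316, M+8 0.0031, M+10 0.0001 → M is the base peak.
P(M) = C(5,0) × 0.83435^5 × 0.16565^0 = 1 × 0.40433501 × 1.0000 = 0.404335 (base)
P(M+4) = C(5,2) × 0.83435^3 × 0.16565^2 = 10 × 0.58082434 × 0.02743992 = 0.159378
Relative intensity = 0.159378 / 0.404335 × 100 = 39.42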